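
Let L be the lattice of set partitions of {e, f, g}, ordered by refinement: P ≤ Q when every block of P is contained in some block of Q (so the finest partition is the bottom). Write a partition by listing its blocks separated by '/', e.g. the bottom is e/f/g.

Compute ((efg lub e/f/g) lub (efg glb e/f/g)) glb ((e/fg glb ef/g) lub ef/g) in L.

efg ∨ e/f/g = efg
efg ∧ e/f/g = e/f/g
efg ∨ e/f/g = efg
e/fg ∧ ef/g = e/f/g
e/f/g ∨ ef/g = ef/g
efg ∧ ef/g = ef/g

ef/g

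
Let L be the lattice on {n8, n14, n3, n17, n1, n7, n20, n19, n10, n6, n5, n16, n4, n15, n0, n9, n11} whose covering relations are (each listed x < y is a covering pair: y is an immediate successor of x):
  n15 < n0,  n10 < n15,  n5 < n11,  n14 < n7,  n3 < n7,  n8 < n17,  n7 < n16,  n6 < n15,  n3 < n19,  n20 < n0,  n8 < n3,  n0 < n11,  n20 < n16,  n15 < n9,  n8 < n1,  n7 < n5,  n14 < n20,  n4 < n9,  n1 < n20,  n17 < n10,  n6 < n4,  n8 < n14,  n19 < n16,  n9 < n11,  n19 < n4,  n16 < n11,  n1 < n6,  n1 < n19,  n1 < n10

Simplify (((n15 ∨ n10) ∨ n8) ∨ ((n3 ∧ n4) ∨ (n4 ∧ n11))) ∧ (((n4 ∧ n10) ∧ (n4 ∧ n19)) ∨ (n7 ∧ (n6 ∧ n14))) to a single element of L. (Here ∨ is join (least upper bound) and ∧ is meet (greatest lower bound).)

n1

n15 ∨ n10 = n15
n15 ∨ n8 = n15
n3 ∧ n4 = n3
n4 ∧ n11 = n4
n3 ∨ n4 = n4
n15 ∨ n4 = n9
n4 ∧ n10 = n1
n4 ∧ n19 = n19
n1 ∧ n19 = n1
n6 ∧ n14 = n8
n7 ∧ n8 = n8
n1 ∨ n8 = n1
n9 ∧ n1 = n1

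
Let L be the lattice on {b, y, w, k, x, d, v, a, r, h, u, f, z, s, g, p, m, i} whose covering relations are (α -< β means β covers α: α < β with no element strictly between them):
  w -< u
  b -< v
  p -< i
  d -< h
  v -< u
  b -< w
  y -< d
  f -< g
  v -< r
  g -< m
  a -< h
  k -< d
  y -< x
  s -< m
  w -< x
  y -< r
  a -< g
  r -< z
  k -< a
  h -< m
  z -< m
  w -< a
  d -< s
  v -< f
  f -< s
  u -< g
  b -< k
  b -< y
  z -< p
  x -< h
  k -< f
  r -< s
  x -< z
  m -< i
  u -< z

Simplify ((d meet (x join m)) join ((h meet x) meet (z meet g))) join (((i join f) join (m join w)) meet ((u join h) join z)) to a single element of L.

m

x ∨ m = m
d ∧ m = d
h ∧ x = x
z ∧ g = u
x ∧ u = w
d ∨ w = h
i ∨ f = i
m ∨ w = m
i ∨ m = i
u ∨ h = m
m ∨ z = m
i ∧ m = m
h ∨ m = m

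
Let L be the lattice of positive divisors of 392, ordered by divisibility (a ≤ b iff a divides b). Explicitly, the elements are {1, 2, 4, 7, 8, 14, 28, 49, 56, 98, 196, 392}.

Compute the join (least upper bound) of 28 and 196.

In the divisibility order, the join is the least common multiple: lcm(28, 196) = 196.

196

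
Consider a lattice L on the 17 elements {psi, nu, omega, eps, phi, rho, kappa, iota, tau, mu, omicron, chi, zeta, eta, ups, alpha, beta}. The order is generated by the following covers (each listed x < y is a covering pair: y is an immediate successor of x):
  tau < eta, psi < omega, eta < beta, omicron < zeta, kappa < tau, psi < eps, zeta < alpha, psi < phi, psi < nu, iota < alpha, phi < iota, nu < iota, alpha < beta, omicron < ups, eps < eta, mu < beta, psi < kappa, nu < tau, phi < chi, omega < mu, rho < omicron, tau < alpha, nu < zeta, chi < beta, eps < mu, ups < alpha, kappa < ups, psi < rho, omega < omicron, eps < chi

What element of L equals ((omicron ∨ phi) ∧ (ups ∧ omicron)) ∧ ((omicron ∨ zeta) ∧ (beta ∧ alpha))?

omicron ∨ phi = alpha
ups ∧ omicron = omicron
alpha ∧ omicron = omicron
omicron ∨ zeta = zeta
beta ∧ alpha = alpha
zeta ∧ alpha = zeta
omicron ∧ zeta = omicron

omicron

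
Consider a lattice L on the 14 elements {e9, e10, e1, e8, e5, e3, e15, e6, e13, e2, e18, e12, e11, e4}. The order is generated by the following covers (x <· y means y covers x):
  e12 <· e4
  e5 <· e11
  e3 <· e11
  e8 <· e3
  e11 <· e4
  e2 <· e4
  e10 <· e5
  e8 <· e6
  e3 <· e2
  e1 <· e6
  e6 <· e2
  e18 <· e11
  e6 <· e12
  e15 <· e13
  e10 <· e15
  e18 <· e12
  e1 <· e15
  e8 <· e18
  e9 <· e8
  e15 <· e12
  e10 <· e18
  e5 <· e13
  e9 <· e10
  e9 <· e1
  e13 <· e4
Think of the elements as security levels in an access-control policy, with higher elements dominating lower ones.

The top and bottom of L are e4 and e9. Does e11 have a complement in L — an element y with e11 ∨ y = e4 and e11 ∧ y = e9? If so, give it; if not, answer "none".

Need y with e11 ∨ y = e4 and e11 ∧ y = e9.
Checking each element gives: e1.

e1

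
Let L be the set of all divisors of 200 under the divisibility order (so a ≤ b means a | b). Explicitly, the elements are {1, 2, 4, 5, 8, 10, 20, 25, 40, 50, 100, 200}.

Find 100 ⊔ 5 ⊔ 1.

100

In the divisibility order, the join is the least common multiple: lcm(100, 5, 1) = 100.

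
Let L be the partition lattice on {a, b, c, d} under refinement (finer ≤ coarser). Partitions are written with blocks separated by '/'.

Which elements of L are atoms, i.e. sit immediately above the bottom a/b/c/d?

a/b/cd, a/bc/d, a/bd/c, ab/c/d, ac/b/d, ad/b/c

The atoms are exactly the elements that cover a/b/c/d: a/b/cd, a/bc/d, a/bd/c, ab/c/d, ac/b/d, ad/b/c.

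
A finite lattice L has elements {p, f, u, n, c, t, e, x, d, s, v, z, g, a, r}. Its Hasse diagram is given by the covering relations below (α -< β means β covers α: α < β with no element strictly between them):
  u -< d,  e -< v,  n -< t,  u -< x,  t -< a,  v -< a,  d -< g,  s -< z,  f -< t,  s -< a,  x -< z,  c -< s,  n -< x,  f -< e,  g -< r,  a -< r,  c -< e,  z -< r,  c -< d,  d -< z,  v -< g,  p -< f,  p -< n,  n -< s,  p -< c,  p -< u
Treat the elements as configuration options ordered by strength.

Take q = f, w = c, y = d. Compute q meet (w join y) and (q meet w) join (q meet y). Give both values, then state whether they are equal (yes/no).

w join y = d, so q meet (w join y) = f meet d = p.
q meet w = p and q meet y = p, so (q meet w) join (q meet y) = p join p = p.
Equal: yes.

p; p; yes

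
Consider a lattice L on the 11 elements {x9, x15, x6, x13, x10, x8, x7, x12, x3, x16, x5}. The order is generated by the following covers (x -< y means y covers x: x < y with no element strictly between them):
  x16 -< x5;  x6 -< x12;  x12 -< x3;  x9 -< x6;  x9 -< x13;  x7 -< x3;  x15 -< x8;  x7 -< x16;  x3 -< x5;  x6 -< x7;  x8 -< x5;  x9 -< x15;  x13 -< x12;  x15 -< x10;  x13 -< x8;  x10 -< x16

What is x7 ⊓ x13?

Common lower bounds of {x7, x13}: x9.
The greatest among these is x9.

x9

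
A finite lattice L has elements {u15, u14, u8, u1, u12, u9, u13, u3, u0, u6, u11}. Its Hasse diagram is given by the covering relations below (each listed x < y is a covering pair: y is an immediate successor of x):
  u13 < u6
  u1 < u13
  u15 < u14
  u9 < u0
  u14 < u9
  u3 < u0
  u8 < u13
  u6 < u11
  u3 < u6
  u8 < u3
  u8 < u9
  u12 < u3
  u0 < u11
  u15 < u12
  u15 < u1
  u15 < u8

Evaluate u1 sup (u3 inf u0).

u3 ∧ u0 = u3
u1 ∨ u3 = u6

u6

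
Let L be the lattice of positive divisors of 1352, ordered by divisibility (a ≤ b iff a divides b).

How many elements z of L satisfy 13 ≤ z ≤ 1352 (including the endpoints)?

The interval [13, 1352] = {104, 13, 1352, 169, 26, 338, 52, 676}, which has 8 elements.

8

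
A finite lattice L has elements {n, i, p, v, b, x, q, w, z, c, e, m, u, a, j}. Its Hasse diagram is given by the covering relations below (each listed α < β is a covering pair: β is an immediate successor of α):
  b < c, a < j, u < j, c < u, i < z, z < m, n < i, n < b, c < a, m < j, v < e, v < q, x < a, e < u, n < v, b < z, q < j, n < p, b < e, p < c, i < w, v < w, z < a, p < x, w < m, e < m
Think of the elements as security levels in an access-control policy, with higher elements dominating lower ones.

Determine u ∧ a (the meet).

c

Common lower bounds of {u, a}: b, c, n, p.
The greatest among these is c.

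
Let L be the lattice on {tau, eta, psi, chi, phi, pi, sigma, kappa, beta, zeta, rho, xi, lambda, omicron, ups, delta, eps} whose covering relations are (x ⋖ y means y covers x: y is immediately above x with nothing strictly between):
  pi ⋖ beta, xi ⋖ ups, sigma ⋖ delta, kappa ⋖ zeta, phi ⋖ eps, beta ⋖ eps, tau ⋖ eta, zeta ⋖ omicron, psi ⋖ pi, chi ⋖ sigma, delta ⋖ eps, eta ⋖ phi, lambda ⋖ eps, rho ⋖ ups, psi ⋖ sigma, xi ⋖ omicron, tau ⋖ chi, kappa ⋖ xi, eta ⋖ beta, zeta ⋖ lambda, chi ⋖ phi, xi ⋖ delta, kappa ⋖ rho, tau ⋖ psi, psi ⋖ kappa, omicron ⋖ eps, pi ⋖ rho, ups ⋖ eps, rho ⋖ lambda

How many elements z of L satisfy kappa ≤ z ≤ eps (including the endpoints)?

9

The interval [kappa, eps] = {delta, eps, kappa, lambda, omicron, rho, ups, xi, zeta}, which has 9 elements.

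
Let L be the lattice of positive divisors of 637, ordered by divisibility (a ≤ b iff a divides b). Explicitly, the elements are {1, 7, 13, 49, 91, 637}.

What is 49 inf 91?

7

Common lower bounds of {49, 91}: 1, 7.
The greatest among these is 7.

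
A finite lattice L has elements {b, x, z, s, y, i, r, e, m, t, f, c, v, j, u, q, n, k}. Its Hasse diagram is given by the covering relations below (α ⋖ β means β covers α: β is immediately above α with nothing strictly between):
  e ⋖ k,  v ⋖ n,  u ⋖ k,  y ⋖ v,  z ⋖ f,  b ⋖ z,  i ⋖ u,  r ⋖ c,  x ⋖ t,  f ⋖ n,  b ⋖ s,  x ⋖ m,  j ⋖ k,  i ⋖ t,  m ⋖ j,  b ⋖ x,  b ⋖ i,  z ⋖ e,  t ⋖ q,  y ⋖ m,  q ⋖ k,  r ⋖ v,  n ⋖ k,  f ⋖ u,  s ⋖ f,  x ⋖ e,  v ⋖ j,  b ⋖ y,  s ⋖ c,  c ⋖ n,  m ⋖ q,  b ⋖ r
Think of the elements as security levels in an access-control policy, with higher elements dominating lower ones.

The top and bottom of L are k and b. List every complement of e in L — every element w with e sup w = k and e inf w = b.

c, i, r, s, v, y

Need w with e ∨ w = k and e ∧ w = b.
Checking each element gives: c, i, r, s, v, y.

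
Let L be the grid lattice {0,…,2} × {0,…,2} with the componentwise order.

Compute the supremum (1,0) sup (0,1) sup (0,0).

(1,1)

In a product of chains, the join is componentwise max, giving (1,1).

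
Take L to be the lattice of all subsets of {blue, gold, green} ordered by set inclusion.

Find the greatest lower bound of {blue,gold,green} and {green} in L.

{green}

Under ⊆, meet is intersection: {blue,gold,green} ∩ {green} = {green}.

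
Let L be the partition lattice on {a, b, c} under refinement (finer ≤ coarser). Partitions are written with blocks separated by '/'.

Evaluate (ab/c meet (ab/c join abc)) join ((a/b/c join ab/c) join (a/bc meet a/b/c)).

ab/c

ab/c ∨ abc = abc
ab/c ∧ abc = ab/c
a/b/c ∨ ab/c = ab/c
a/bc ∧ a/b/c = a/b/c
ab/c ∨ a/b/c = ab/c
ab/c ∨ ab/c = ab/c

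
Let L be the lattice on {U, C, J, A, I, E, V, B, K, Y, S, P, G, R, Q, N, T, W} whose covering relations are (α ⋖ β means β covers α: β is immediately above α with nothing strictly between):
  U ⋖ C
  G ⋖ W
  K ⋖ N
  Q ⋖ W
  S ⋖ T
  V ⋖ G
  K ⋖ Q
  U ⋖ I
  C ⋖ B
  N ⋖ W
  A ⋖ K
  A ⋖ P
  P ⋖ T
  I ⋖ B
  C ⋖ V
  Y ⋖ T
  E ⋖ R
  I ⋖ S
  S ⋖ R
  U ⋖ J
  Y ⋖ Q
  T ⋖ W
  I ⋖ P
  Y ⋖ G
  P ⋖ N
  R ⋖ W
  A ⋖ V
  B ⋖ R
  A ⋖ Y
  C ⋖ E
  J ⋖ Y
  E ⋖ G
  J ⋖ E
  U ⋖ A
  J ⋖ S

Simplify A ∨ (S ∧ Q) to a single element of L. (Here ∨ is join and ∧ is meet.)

S ∧ Q = J
A ∨ J = Y

Y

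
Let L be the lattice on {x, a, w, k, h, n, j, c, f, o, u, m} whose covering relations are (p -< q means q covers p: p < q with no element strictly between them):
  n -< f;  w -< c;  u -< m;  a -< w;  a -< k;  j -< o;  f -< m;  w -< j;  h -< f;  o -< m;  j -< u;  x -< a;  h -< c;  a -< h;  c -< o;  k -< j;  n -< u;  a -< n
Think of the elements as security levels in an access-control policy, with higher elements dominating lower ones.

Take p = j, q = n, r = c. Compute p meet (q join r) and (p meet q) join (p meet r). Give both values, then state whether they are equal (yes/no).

q join r = m, so p meet (q join r) = j meet m = j.
p meet q = a and p meet r = w, so (p meet q) join (p meet r) = a join w = w.
Equal: no.

j; w; no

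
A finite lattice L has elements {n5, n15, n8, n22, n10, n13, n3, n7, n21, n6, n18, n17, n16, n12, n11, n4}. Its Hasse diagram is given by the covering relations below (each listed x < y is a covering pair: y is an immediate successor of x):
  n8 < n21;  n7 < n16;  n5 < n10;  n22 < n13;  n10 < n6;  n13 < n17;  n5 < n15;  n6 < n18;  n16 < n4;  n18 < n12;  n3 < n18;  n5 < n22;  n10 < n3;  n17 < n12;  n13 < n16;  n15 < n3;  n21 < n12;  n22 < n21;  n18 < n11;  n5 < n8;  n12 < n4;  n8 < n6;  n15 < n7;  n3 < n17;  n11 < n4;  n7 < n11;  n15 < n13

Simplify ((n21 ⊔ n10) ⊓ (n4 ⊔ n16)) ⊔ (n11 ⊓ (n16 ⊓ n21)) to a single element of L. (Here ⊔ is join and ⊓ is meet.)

n21 ∨ n10 = n12
n4 ∨ n16 = n4
n12 ∧ n4 = n12
n16 ∧ n21 = n22
n11 ∧ n22 = n5
n12 ∨ n5 = n12

n12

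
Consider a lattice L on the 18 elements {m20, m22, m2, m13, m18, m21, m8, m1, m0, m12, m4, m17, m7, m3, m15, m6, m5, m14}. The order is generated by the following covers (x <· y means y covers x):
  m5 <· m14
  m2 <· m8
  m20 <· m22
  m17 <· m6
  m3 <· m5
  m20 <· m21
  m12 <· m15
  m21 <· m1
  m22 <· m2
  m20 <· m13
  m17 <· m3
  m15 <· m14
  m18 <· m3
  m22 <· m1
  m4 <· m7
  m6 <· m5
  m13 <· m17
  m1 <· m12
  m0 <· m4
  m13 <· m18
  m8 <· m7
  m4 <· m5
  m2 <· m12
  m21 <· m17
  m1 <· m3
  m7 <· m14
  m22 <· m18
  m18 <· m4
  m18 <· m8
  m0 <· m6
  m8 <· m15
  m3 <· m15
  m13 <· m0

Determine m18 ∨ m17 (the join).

Common upper bounds of {m18, m17}: m14, m15, m3, m5.
The least among these is m3.

m3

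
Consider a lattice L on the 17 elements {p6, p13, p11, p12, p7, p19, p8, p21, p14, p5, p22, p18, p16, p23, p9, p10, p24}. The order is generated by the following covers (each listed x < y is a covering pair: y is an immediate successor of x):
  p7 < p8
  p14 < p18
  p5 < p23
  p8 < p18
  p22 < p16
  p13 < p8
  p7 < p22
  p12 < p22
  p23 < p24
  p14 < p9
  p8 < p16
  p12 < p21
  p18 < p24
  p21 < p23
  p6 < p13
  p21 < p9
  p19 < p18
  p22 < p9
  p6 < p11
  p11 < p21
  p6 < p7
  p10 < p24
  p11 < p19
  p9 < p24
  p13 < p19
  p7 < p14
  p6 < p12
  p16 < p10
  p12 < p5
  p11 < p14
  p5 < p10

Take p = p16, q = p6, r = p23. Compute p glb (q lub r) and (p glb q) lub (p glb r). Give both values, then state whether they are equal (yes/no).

p12; p12; yes

q lub r = p23, so p glb (q lub r) = p16 glb p23 = p12.
p glb q = p6 and p glb r = p12, so (p glb q) lub (p glb r) = p6 lub p12 = p12.
Equal: yes.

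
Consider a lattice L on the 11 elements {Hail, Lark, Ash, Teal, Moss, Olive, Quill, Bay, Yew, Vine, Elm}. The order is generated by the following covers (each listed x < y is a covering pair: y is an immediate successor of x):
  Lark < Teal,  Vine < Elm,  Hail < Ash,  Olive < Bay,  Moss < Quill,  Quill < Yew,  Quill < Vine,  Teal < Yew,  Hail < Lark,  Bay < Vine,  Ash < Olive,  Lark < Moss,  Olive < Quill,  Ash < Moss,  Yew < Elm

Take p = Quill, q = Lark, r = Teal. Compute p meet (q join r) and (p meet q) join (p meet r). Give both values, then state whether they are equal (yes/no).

q join r = Teal, so p meet (q join r) = Quill meet Teal = Lark.
p meet q = Lark and p meet r = Lark, so (p meet q) join (p meet r) = Lark join Lark = Lark.
Equal: yes.

Lark; Lark; yes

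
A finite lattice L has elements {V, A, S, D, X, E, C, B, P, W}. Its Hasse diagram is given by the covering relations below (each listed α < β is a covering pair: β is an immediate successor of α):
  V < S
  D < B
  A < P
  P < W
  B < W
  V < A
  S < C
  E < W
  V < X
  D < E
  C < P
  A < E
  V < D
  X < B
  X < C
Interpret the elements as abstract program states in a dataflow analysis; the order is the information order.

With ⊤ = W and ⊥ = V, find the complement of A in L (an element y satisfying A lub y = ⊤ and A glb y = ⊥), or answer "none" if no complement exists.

B

Need y with A ∨ y = W and A ∧ y = V.
Checking each element gives: B.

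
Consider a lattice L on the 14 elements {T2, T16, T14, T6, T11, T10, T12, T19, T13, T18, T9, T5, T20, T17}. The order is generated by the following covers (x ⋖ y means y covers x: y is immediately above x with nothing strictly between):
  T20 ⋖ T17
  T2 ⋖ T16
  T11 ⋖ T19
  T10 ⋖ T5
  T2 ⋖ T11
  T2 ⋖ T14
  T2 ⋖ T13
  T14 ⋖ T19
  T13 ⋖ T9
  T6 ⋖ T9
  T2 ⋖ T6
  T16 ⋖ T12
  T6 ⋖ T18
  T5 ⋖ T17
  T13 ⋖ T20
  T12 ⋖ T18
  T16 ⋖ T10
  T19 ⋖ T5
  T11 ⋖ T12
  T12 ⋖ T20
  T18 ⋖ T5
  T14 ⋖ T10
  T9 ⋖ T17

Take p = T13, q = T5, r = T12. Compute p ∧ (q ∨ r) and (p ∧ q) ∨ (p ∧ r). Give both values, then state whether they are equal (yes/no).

T2; T2; yes

q ∨ r = T5, so p ∧ (q ∨ r) = T13 ∧ T5 = T2.
p ∧ q = T2 and p ∧ r = T2, so (p ∧ q) ∨ (p ∧ r) = T2 ∨ T2 = T2.
Equal: yes.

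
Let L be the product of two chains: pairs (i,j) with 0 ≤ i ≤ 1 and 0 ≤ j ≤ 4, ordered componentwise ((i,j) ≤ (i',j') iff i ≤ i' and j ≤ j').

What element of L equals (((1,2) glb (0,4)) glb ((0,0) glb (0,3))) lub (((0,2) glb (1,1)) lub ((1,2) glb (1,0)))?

(1,1)

(1,2) ∧ (0,4) = (0,2)
(0,0) ∧ (0,3) = (0,0)
(0,2) ∧ (0,0) = (0,0)
(0,2) ∧ (1,1) = (0,1)
(1,2) ∧ (1,0) = (1,0)
(0,1) ∨ (1,0) = (1,1)
(0,0) ∨ (1,1) = (1,1)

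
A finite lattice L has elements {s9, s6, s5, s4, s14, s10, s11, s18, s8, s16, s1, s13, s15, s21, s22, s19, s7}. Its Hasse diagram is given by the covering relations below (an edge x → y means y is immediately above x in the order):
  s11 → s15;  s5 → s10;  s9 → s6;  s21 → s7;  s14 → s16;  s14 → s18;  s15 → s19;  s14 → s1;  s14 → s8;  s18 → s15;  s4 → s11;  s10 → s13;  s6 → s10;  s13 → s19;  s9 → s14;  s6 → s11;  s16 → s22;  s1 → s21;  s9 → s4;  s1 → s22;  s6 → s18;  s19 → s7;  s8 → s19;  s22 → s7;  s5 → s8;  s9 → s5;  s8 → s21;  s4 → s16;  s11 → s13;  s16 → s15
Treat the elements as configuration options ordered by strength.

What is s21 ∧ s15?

s14

Common lower bounds of {s21, s15}: s14, s9.
The greatest among these is s14.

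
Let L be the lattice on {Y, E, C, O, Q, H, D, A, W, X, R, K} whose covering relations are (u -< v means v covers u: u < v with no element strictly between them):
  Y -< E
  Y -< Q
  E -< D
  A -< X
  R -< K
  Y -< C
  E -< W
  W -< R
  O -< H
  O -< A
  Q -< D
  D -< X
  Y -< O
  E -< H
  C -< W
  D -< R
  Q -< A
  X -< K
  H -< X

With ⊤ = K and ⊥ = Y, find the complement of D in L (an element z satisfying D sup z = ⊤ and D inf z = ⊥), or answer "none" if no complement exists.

none

For every candidate z, either D ∨ z ≠ K or D ∧ z ≠ Y; no complement exists.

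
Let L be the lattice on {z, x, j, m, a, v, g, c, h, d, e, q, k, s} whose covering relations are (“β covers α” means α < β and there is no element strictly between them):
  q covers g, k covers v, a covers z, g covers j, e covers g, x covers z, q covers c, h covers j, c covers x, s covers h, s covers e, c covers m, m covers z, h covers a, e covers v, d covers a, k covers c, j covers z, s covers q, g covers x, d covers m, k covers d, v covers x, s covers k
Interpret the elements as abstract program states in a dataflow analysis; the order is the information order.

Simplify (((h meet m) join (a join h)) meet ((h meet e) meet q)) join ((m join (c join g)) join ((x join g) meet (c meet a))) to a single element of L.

q

h ∧ m = z
a ∨ h = h
z ∨ h = h
h ∧ e = j
j ∧ q = j
h ∧ j = j
c ∨ g = q
m ∨ q = q
x ∨ g = g
c ∧ a = z
g ∧ z = z
q ∨ z = q
j ∨ q = q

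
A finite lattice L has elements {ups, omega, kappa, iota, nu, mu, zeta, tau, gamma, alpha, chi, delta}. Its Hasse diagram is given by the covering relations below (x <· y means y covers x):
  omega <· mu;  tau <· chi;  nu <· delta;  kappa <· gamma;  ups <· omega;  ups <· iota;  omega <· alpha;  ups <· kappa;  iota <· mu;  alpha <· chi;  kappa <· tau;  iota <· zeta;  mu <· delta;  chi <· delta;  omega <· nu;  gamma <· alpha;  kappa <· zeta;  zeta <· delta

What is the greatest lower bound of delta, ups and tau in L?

ups

Common lower bounds of {delta, ups, tau}: ups.
The greatest among these is ups.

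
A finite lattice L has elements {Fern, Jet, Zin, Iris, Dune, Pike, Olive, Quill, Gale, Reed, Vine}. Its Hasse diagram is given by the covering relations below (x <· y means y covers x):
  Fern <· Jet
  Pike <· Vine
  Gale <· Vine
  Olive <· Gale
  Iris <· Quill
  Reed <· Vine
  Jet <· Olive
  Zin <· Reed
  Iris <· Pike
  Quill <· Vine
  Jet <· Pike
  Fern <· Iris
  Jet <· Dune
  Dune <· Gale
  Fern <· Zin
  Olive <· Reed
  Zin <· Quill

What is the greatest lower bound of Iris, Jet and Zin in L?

Common lower bounds of {Iris, Jet, Zin}: Fern.
The greatest among these is Fern.

Fern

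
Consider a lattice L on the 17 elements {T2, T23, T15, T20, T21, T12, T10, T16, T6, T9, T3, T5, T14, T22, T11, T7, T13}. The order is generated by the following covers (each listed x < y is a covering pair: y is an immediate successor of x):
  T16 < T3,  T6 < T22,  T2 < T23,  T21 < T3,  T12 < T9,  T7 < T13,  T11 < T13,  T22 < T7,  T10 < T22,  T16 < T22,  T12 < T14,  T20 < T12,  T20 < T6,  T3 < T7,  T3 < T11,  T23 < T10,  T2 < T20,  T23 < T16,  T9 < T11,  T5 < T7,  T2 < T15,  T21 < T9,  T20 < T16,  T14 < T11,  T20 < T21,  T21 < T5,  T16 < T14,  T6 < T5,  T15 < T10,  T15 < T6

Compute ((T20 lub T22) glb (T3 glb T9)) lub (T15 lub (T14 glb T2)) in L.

T6

T20 ∨ T22 = T22
T3 ∧ T9 = T21
T22 ∧ T21 = T20
T14 ∧ T2 = T2
T15 ∨ T2 = T15
T20 ∨ T15 = T6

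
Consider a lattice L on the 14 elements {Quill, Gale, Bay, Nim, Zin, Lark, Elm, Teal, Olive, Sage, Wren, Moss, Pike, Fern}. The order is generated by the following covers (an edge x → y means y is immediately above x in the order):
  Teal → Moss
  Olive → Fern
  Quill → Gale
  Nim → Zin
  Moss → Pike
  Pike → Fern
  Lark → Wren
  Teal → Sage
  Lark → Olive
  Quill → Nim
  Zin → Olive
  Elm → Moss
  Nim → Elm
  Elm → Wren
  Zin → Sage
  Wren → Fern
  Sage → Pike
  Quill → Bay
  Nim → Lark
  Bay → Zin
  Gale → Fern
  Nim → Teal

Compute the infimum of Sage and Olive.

Common lower bounds of {Sage, Olive}: Bay, Nim, Quill, Zin.
The greatest among these is Zin.

Zin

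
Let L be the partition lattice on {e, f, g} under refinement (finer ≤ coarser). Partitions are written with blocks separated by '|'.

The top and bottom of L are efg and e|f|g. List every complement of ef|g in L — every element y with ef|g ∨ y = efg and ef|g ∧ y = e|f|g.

Need y with ef|g ∨ y = efg and ef|g ∧ y = e|f|g.
Checking each element gives: eg|f, e|fg.

eg|f, e|fg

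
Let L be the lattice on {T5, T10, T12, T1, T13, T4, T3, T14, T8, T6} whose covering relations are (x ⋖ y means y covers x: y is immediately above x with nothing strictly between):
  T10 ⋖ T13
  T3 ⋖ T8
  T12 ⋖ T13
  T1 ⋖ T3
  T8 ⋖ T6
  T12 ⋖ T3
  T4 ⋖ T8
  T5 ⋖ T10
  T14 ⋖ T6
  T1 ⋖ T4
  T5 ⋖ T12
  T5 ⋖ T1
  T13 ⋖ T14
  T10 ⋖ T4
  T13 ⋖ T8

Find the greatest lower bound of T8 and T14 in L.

Common lower bounds of {T8, T14}: T10, T12, T13, T5.
The greatest among these is T13.

T13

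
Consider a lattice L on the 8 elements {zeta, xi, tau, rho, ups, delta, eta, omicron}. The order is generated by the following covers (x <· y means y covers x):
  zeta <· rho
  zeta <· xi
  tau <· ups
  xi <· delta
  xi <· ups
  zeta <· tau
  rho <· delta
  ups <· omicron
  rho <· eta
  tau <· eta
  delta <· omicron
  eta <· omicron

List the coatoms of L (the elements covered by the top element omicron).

delta, eta, ups

The coatoms are exactly the elements covered by omicron: delta, eta, ups.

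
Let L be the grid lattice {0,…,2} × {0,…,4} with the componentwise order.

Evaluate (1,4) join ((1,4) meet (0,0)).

(1,4) ∧ (0,0) = (0,0)
(1,4) ∨ (0,0) = (1,4)

(1,4)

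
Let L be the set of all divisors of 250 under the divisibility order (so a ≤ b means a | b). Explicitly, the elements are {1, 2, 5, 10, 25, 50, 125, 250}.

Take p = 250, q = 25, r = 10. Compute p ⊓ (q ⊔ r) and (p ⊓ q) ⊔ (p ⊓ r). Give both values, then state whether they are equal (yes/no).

50; 50; yes

q ⊔ r = 50, so p ⊓ (q ⊔ r) = 250 ⊓ 50 = 50.
p ⊓ q = 25 and p ⊓ r = 10, so (p ⊓ q) ⊔ (p ⊓ r) = 25 ⊔ 10 = 50.
Equal: yes.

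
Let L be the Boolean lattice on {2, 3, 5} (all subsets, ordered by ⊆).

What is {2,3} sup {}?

{2,3}

Common upper bounds of {{2,3}, {}}: {2,3,5}, {2,3}.
The least among these is {2,3}.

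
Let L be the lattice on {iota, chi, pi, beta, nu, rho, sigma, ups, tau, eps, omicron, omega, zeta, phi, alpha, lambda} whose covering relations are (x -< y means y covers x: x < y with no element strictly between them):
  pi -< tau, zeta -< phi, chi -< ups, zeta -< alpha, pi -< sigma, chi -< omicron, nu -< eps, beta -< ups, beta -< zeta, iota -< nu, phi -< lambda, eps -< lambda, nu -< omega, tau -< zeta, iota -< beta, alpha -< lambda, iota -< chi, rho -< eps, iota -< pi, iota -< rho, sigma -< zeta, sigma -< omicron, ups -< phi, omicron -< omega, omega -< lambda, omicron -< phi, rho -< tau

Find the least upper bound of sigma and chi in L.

omicron

Common upper bounds of {sigma, chi}: lambda, omega, omicron, phi.
The least among these is omicron.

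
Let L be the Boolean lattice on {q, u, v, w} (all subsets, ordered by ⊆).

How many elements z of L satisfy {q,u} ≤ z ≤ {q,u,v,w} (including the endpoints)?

The interval [{q,u}, {q,u,v,w}] = {{q,u,v,w}, {q,u,v}, {q,u,w}, {q,u}}, which has 4 elements.

4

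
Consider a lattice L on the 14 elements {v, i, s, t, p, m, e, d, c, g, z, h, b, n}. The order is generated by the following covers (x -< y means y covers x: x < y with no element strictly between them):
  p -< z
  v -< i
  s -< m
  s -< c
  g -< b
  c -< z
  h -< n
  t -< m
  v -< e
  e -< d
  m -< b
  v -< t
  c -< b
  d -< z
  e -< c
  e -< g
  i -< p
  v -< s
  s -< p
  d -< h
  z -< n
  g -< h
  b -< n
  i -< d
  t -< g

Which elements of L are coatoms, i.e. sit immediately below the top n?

b, h, z

The coatoms are exactly the elements covered by n: b, h, z.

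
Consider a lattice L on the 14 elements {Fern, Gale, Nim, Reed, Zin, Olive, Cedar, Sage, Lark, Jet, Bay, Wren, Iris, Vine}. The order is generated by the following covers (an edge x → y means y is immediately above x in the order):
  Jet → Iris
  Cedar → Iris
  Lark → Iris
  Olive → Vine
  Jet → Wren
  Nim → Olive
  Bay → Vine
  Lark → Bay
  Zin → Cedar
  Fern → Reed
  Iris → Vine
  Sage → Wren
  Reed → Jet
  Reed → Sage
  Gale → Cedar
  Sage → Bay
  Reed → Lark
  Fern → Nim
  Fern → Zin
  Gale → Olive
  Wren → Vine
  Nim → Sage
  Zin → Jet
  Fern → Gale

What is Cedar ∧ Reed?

Fern

Common lower bounds of {Cedar, Reed}: Fern.
The greatest among these is Fern.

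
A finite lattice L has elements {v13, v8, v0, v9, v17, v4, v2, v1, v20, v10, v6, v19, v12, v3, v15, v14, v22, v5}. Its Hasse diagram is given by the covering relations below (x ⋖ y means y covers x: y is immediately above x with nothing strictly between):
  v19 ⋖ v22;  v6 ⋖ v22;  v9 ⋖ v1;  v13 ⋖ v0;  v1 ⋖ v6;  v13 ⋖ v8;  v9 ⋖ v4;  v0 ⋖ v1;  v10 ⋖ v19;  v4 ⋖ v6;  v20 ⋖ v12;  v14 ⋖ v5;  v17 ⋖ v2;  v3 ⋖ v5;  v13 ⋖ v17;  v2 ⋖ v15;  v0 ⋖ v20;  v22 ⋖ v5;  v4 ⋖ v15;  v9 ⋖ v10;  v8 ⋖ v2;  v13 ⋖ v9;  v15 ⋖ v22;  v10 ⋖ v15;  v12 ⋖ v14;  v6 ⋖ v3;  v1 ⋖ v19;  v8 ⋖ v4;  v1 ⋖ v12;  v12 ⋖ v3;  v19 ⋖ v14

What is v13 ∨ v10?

Common upper bounds of {v13, v10}: v10, v14, v15, v19, v22, v5.
The least among these is v10.

v10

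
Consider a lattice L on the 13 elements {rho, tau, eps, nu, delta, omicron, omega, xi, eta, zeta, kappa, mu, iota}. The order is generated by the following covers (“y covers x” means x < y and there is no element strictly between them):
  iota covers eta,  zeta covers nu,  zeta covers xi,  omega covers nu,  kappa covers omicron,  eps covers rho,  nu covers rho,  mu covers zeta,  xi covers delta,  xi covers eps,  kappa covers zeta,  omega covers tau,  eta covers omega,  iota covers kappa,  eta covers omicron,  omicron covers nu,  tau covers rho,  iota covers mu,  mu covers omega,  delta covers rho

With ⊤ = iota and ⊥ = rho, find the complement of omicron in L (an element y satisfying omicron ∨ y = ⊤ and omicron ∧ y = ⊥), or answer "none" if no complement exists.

For every candidate y, either omicron ∨ y ≠ iota or omicron ∧ y ≠ rho; no complement exists.

none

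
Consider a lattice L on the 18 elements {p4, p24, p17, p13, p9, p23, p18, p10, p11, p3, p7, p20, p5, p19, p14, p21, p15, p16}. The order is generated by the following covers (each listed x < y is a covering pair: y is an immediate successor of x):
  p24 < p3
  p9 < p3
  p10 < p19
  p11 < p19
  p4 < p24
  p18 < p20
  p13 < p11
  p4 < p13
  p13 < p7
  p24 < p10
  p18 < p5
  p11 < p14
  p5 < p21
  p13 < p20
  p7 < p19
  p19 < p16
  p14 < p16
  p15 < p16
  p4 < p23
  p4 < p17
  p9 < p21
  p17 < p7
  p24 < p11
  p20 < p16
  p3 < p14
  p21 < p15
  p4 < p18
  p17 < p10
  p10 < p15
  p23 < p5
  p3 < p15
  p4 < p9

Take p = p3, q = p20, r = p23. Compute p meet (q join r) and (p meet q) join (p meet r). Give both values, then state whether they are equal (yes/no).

p3; p4; no

q join r = p16, so p meet (q join r) = p3 meet p16 = p3.
p meet q = p4 and p meet r = p4, so (p meet q) join (p meet r) = p4 join p4 = p4.
Equal: no.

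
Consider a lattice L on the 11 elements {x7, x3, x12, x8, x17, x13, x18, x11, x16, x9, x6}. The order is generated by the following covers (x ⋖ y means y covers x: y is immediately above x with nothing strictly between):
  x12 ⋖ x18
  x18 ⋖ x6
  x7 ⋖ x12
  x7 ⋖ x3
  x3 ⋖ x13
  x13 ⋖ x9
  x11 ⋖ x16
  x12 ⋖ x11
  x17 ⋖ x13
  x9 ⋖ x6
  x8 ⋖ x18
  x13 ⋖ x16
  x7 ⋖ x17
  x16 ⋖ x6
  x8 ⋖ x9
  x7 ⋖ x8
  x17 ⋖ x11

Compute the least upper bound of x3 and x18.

Common upper bounds of {x3, x18}: x6.
The least among these is x6.

x6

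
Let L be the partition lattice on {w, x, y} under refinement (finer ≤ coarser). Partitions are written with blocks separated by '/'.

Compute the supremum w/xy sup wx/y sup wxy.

The join of w/xy, wx/y, wxy merges any blocks that overlap across the partitions, giving wxy.

wxy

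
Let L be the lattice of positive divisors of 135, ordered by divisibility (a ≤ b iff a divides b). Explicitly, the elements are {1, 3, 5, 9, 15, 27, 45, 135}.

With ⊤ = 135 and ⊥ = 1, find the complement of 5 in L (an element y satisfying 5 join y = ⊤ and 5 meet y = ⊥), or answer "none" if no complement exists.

Need y with 5 ∨ y = 135 and 5 ∧ y = 1.
Checking each element gives: 27.

27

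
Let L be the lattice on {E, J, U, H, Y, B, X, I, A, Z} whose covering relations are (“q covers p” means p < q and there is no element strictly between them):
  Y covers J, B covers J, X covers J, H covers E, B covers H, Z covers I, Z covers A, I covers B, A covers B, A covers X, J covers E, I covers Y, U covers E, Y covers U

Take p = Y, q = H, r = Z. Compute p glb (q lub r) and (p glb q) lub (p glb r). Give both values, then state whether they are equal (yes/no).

Y; Y; yes

q lub r = Z, so p glb (q lub r) = Y glb Z = Y.
p glb q = E and p glb r = Y, so (p glb q) lub (p glb r) = E lub Y = Y.
Equal: yes.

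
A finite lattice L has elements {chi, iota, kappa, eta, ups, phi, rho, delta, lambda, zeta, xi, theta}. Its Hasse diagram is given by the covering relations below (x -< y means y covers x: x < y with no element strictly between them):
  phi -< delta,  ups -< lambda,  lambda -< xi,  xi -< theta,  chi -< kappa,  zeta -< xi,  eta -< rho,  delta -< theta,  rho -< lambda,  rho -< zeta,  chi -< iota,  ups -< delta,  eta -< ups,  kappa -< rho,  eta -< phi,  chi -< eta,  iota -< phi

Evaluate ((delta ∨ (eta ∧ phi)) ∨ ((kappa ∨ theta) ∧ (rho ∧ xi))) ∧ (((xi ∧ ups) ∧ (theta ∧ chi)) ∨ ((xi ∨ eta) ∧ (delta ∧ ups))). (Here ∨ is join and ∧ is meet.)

eta ∧ phi = eta
delta ∨ eta = delta
kappa ∨ theta = theta
rho ∧ xi = rho
theta ∧ rho = rho
delta ∨ rho = theta
xi ∧ ups = ups
theta ∧ chi = chi
ups ∧ chi = chi
xi ∨ eta = xi
delta ∧ ups = ups
xi ∧ ups = ups
chi ∨ ups = ups
theta ∧ ups = ups

ups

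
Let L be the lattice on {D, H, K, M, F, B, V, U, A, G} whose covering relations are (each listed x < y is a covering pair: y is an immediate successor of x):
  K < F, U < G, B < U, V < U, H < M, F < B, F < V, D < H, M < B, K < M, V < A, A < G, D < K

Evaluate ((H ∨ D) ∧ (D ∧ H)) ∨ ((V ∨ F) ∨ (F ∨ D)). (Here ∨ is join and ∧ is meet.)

V

H ∨ D = H
D ∧ H = D
H ∧ D = D
V ∨ F = V
F ∨ D = F
V ∨ F = V
D ∨ V = V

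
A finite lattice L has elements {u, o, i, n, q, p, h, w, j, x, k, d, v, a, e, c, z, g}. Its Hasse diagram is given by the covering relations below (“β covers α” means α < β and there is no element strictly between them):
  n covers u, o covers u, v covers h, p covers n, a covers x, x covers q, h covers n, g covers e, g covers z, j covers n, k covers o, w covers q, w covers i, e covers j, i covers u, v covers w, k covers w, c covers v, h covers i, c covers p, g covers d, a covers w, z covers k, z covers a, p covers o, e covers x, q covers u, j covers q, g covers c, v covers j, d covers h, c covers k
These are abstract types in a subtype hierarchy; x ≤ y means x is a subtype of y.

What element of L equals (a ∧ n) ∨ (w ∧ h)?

i

a ∧ n = u
w ∧ h = i
u ∨ i = i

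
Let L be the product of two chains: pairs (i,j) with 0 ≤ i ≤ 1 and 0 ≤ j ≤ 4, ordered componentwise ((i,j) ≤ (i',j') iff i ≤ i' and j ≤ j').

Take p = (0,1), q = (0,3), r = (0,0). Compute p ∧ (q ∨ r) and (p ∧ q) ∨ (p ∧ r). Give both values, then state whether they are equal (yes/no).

q ∨ r = (0,3), so p ∧ (q ∨ r) = (0,1) ∧ (0,3) = (0,1).
p ∧ q = (0,1) and p ∧ r = (0,0), so (p ∧ q) ∨ (p ∧ r) = (0,1) ∨ (0,0) = (0,1).
Equal: yes.

(0,1); (0,1); yes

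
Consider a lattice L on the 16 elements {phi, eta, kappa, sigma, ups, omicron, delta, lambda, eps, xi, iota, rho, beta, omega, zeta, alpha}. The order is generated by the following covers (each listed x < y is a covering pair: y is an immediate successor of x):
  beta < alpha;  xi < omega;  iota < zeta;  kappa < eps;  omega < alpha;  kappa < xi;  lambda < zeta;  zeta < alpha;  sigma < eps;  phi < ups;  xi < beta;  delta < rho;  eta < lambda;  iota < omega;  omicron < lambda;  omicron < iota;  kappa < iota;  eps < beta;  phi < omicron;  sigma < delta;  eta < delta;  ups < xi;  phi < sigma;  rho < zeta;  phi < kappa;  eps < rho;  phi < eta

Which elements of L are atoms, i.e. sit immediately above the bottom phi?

The atoms are exactly the elements that cover phi: eta, kappa, omicron, sigma, ups.

eta, kappa, omicron, sigma, ups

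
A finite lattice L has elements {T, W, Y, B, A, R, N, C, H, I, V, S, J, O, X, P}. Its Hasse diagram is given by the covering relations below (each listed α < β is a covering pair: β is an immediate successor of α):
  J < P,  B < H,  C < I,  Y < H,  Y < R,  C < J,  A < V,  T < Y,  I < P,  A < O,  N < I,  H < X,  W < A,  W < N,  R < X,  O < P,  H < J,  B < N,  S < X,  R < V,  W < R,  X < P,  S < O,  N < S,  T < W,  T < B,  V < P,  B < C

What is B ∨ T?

Common upper bounds of {B, T}: B, C, H, I, J, N, O, P, S, X.
The least among these is B.

B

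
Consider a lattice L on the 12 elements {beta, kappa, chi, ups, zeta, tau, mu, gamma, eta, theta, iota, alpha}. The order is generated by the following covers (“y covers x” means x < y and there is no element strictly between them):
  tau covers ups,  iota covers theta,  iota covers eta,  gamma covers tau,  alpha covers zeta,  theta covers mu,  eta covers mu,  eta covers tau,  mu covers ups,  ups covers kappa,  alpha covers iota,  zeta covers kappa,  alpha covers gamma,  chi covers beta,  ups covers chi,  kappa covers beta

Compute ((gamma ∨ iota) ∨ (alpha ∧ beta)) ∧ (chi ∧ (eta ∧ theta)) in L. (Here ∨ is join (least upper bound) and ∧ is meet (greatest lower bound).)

chi

gamma ∨ iota = alpha
alpha ∧ beta = beta
alpha ∨ beta = alpha
eta ∧ theta = mu
chi ∧ mu = chi
alpha ∧ chi = chi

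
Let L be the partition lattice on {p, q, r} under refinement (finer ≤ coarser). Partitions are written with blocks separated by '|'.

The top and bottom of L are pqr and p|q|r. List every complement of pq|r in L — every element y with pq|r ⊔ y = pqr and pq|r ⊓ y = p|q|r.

Need y with pq|r ∨ y = pqr and pq|r ∧ y = p|q|r.
Checking each element gives: pr|q, p|qr.

pr|q, p|qr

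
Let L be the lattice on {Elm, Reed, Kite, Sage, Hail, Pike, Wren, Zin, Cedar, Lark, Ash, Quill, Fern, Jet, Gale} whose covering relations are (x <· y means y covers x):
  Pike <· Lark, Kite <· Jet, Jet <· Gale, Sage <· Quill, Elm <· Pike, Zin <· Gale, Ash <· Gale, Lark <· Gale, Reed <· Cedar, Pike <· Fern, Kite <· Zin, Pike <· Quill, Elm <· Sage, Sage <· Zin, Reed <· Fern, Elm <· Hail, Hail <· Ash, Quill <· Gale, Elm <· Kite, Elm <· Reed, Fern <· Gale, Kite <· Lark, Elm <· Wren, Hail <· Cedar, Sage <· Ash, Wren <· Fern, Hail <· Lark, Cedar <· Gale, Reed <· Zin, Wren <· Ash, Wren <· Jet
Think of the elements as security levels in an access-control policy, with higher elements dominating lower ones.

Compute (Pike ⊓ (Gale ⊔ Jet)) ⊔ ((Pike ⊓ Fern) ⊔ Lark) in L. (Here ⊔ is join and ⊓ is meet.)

Gale ∨ Jet = Gale
Pike ∧ Gale = Pike
Pike ∧ Fern = Pike
Pike ∨ Lark = Lark
Pike ∨ Lark = Lark

Lark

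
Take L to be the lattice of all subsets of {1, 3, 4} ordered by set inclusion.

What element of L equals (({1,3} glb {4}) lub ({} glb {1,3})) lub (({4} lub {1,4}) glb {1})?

{1}

{1,3} ∧ {4} = {}
{} ∧ {1,3} = {}
{} ∨ {} = {}
{4} ∨ {1,4} = {1,4}
{1,4} ∧ {1} = {1}
{} ∨ {1} = {1}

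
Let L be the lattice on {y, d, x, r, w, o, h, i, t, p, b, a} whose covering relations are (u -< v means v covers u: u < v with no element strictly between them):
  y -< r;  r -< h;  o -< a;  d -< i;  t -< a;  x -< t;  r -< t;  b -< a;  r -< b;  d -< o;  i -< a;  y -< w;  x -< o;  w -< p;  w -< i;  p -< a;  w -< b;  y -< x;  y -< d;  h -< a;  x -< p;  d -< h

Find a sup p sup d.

Common upper bounds of {a, p, d}: a.
The least among these is a.

a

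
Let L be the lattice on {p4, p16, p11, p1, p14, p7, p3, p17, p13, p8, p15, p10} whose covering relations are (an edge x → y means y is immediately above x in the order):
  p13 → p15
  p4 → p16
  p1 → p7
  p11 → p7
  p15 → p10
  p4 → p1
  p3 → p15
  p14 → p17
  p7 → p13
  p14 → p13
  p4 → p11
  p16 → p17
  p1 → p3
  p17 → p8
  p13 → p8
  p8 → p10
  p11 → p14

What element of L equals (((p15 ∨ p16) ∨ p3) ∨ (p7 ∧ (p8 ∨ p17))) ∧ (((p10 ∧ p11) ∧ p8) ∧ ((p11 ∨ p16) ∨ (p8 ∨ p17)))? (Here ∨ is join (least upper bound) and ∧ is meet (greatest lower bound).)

p11

p15 ∨ p16 = p10
p10 ∨ p3 = p10
p8 ∨ p17 = p8
p7 ∧ p8 = p7
p10 ∨ p7 = p10
p10 ∧ p11 = p11
p11 ∧ p8 = p11
p11 ∨ p16 = p17
p8 ∨ p17 = p8
p17 ∨ p8 = p8
p11 ∧ p8 = p11
p10 ∧ p11 = p11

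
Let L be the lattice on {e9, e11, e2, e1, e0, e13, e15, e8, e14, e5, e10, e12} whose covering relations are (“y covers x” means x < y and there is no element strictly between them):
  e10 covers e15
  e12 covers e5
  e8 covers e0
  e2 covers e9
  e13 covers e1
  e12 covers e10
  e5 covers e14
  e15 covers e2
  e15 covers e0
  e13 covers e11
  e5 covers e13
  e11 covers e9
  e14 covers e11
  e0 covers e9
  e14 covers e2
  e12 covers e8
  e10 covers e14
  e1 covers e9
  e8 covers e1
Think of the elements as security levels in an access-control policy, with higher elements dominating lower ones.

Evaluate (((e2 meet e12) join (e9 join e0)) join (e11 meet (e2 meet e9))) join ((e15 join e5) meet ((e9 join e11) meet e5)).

e2 ∧ e12 = e2
e9 ∨ e0 = e0
e2 ∨ e0 = e15
e2 ∧ e9 = e9
e11 ∧ e9 = e9
e15 ∨ e9 = e15
e15 ∨ e5 = e12
e9 ∨ e11 = e11
e11 ∧ e5 = e11
e12 ∧ e11 = e11
e15 ∨ e11 = e10

e10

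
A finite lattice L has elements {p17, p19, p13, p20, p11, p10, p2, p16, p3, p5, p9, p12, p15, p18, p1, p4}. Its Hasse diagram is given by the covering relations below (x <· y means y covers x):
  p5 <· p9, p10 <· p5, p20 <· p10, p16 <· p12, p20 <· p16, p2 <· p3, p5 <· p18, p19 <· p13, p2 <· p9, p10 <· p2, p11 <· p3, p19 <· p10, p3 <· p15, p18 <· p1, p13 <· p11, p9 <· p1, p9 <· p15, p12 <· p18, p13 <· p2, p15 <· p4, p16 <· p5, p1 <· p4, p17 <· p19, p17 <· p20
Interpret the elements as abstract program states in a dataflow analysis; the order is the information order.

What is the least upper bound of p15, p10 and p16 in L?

Common upper bounds of {p15, p10, p16}: p15, p4.
The least among these is p15.

p15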